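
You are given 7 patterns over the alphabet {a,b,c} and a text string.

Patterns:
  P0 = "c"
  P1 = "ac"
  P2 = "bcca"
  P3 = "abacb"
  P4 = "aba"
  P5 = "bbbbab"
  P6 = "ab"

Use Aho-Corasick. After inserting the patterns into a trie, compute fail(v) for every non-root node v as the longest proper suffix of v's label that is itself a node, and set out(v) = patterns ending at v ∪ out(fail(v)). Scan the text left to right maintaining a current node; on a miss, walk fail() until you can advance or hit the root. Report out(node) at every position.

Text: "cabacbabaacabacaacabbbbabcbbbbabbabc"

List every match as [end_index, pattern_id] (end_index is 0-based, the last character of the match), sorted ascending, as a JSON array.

Construct AC machine:
Trie nodes:
  0='ε' goto a→2 b→4 c→1
  1='c' goto ·  [P0 ends]
  2='a' goto b→8 c→3
  3='ac' goto ·  [P1 ends]
  4='b' goto b→12 c→5
  5='bc' goto c→6
  6='bcc' goto a→7
  7='bcca' goto ·  [P2 ends]
  8='ab' goto a→9  [P6 ends]
  9='aba' goto c→10  [P4 ends]
  10='abac' goto b→11
  11='abacb' goto ·  [P3 ends]
  12='bb' goto b→13
  13='bbb' goto b→14
  14='bbbb' goto a→15
  15='bbbba' goto b→16
  16='bbbbab' goto ·  [P5 ends]

BFS fail/out derivation:
  fail(1) 'c': from fail(0)=0 chase 'c': 0 ⇒ 0;  out={0}∪out(0)={0}
  fail(2) 'a': from fail(0)=0 chase 'a': 0 ⇒ 0;  out=∅∪out(0)=∅
  fail(4) 'b': from fail(0)=0 chase 'b': 0 ⇒ 0;  out=∅∪out(0)=∅
  fail(3) 'ac': from fail(2)=0 chase 'c': 0 ⇒ 1;  out={1}∪out(1)={0,1}
  fail(5) 'bc': from fail(4)=0 chase 'c': 0 ⇒ 1;  out=∅∪out(1)={0}
  fail(8) 'ab': from fail(2)=0 chase 'b': 0 ⇒ 4;  out={6}∪out(4)={6}
  fail(12) 'bb': from fail(4)=0 chase 'b': 0 ⇒ 4;  out=∅∪out(4)=∅
  fail(6) 'bcc': from fail(5)=1 chase 'c': 1→0 ⇒ 1;  out=∅∪out(1)={0}
  fail(9) 'aba': from fail(8)=4 chase 'a': 4→0 ⇒ 2;  out={4}∪out(2)={4}
  fail(13) 'bbb': from fail(12)=4 chase 'b': 4 ⇒ 12;  out=∅∪out(12)=∅
  fail(7) 'bcca': from fail(6)=1 chase 'a': 1→0 ⇒ 2;  out={2}∪out(2)={2}
  fail(10) 'abac': from fail(9)=2 chase 'c': 2 ⇒ 3;  out=∅∪out(3)={0,1}
  fail(14) 'bbbb': from fail(13)=12 chase 'b': 12 ⇒ 13;  out=∅∪out(13)=∅
  fail(11) 'abacb': from fail(10)=3 chase 'b': 3→1→0 ⇒ 4;  out={3}∪out(4)={3}
  fail(15) 'bbbba': from fail(14)=13 chase 'a': 13→12→4→0 ⇒ 2;  out=∅∪out(2)=∅
  fail(16) 'bbbbab': from fail(15)=2 chase 'b': 2 ⇒ 8;  out={5}∪out(8)={5,6}

Scan:
i=0 'c': node 0→1  → match P0@[0:0]
i=1 'a': node 1→2 (fail-walked)
i=2 'b': node 2→8  → match P6@[1:2]
i=3 'a': node 8→9  → match P4@[1:3]
i=4 'c': node 9→10  → match P0@[4:4],P1@[3:4]
i=5 'b': node 10→11  → match P3@[1:5]
i=6 'a': node 11→2 (fail-walked)
i=7 'b': node 2→8  → match P6@[6:7]
i=8 'a': node 8→9  → match P4@[6:8]
i=9 'a': node 9→2 (fail-walked)
i=10 'c': node 2→3  → match P0@[10:10],P1@[9:10]
i=11 'a': node 3→2 (fail-walked)
i=12 'b': node 2→8  → match P6@[11:12]
i=13 'a': node 8→9  → match P4@[11:13]
i=14 'c': node 9→10  → match P0@[14:14],P1@[13:14]
i=15 'a': node 10→2 (fail-walked)
i=16 'a': node 2→2 (fail-walked)
i=17 'c': node 2→3  → match P0@[17:17],P1@[16:17]
i=18 'a': node 3→2 (fail-walked)
i=19 'b': node 2→8  → match P6@[18:19]
i=20 'b': node 8→12 (fail-walked)
i=21 'b': node 12→13
i=22 'b': node 13→14
i=23 'a': node 14→15
i=24 'b': node 15→16  → match P5@[19:24],P6@[23:24]
i=25 'c': node 16→5 (fail-walked)  → match P0@[25:25]
i=26 'b': node 5→4 (fail-walked)
i=27 'b': node 4→12
i=28 'b': node 12→13
i=29 'b': node 13→14
i=30 'a': node 14→15
i=31 'b': node 15→16  → match P5@[26:31],P6@[30:31]
i=32 'b': node 16→12 (fail-walked)
i=33 'a': node 12→2 (fail-walked)
i=34 'b': node 2→8  → match P6@[33:34]
i=35 'c': node 8→5 (fail-walked)  → match P0@[35:35]

All matches (sorted): [[0,0],[2,6],[3,4],[4,0],[4,1],[5,3],[7,6],[8,4],[10,0],[10,1],[12,6],[13,4],[14,0],[14,1],[17,0],[17,1],[19,6],[24,5],[24,6],[25,0],[31,5],[31,6],[34,6],[35,0]]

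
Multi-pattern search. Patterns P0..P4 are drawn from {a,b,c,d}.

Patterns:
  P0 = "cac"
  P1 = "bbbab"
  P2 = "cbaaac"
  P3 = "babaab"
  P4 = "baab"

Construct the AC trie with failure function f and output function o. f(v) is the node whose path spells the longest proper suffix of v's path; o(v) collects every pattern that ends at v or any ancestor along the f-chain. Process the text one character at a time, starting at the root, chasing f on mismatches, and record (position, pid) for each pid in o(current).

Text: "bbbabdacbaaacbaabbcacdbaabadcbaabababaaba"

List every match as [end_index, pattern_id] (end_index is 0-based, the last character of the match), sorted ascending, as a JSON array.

Build:
Trie nodes:
  n0 'ε': b→4 c→1
  n1 'c': a→2 b→9
  n2 'ca': c→3
  n3 'cac': ·  [P0 ends]
  n4 'b': a→14 b→5
  n5 'bb': b→6
  n6 'bbb': a→7
  n7 'bbba': b→8
  n8 'bbbab': ·  [P1 ends]
  n9 'cb': a→10
  n10 'cba': a→11
  n11 'cbaa': a→12
  n12 'cbaaa': c→13
  n13 'cbaaac': ·  [P2 ends]
  n14 'ba': a→19 b→15
  n15 'bab': a→16
  n16 'baba': a→17
  n17 'babaa': b→18
  n18 'babaab': ·  [P3 ends]
  n19 'baa': b→20
  n20 'baab': ·  [P4 ends]

BFS fail/out derivation:
  n1('c'): parent n0 fail=0; on 'c' 0 → fail=0;  out ∅∪∅=∅
  n4('b'): parent n0 fail=0; on 'b' 0 → fail=0;  out ∅∪∅=∅
  n2('ca'): parent n1 fail=0; on 'a' 0 → fail=0;  out ∅∪∅=∅
  n5('bb'): parent n4 fail=0; on 'b' 0 → fail=4;  out ∅∪∅=∅
  n9('cb'): parent n1 fail=0; on 'b' 0 → fail=4;  out ∅∪∅=∅
  n14('ba'): parent n4 fail=0; on 'a' 0 → fail=0;  out ∅∪∅=∅
  n3('cac'): parent n2 fail=0; on 'c' 0 → fail=1;  out {0}∪∅={0}
  n6('bbb'): parent n5 fail=4; on 'b' 4 → fail=5;  out ∅∪∅=∅
  n10('cba'): parent n9 fail=4; on 'a' 4 → fail=14;  out ∅∪∅=∅
  n15('bab'): parent n14 fail=0; on 'b' 0 → fail=4;  out ∅∪∅=∅
  n19('baa'): parent n14 fail=0; on 'a' 0 → fail=0;  out ∅∪∅=∅
  n7('bbba'): parent n6 fail=5; on 'a' 5→4 → fail=14;  out ∅∪∅=∅
  n11('cbaa'): parent n10 fail=14; on 'a' 14 → fail=19;  out ∅∪∅=∅
  n16('baba'): parent n15 fail=4; on 'a' 4 → fail=14;  out ∅∪∅=∅
  n20('baab'): parent n19 fail=0; on 'b' 0 → fail=4;  out {4}∪∅={4}
  n8('bbbab'): parent n7 fail=14; on 'b' 14 → fail=15;  out {1}∪∅={1}
  n12('cbaaa'): parent n11 fail=19; on 'a' 19→0 → fail=0;  out ∅∪∅=∅
  n17('babaa'): parent n16 fail=14; on 'a' 14 → fail=19;  out ∅∪∅=∅
  n13('cbaaac'): parent n12 fail=0; on 'c' 0 → fail=1;  out {2}∪∅={2}
  n18('babaab'): parent n17 fail=19; on 'b' 19 → fail=20;  out {3}∪{4}={3,4}

Run:
pos 0 'b': at 4
pos 1 'b': at 5
pos 2 'b': at 6
pos 3 'a': at 7
pos 4 'b': at 8  emit P1@[0:4]
pos 5 'd': at 0 (fail-walked)
pos 6 'a': at 0
pos 7 'c': at 1
pos 8 'b': at 9
pos 9 'a': at 10
pos 10 'a': at 11
pos 11 'a': at 12
pos 12 'c': at 13  emit P2@[7:12]
pos 13 'b': at 9 (fail-walked)
pos 14 'a': at 10
pos 15 'a': at 11
pos 16 'b': at 20 (fail-walked)  emit P4@[13:16]
pos 17 'b': at 5 (fail-walked)
pos 18 'c': at 1 (fail-walked)
pos 19 'a': at 2
pos 20 'c': at 3  emit P0@[18:20]
pos 21 'd': at 0 (fail-walked)
pos 22 'b': at 4
pos 23 'a': at 14
pos 24 'a': at 19
pos 25 'b': at 20  emit P4@[22:25]
pos 26 'a': at 14 (fail-walked)
pos 27 'd': at 0 (fail-walked)
pos 28 'c': at 1
pos 29 'b': at 9
pos 30 'a': at 10
pos 31 'a': at 11
pos 32 'b': at 20 (fail-walked)  emit P4@[29:32]
pos 33 'a': at 14 (fail-walked)
pos 34 'b': at 15
pos 35 'a': at 16
pos 36 'b': at 15 (fail-walked)
pos 37 'a': at 16
pos 38 'a': at 17
pos 39 'b': at 18  emit P3@[34:39],P4@[36:39]
pos 40 'a': at 14 (fail-walked)

Result: [[4,1],[12,2],[16,4],[20,0],[25,4],[32,4],[39,3],[39,4]]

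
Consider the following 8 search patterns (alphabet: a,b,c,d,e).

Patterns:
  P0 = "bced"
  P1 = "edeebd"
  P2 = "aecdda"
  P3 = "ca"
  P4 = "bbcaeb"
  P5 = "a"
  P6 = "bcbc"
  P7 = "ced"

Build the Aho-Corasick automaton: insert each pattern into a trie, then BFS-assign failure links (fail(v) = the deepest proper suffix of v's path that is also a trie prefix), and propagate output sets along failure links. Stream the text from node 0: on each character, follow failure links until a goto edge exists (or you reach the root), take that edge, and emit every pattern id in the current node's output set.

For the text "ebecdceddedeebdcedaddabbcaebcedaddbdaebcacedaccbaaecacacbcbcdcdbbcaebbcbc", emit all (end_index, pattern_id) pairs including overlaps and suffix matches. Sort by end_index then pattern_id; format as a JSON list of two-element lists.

Build:
Trie (insert patterns):
  n0 'ε': a→11 b→1 c→17 e→5
  n1 'b': b→19 c→2
  n2 'bc': b→24 e→3
  n3 'bce': d→4
  n4 'bced': ·  ←P0
  n5 'e': d→6
  n6 'ed': e→7
  n7 'ede': e→8
  n8 'edee': b→9
  n9 'edeeb': d→10
  n10 'edeebd': ·  ←P1
  n11 'a': e→12  ←P5
  n12 'ae': c→13
  n13 'aec': d→14
  n14 'aecd': d→15
  n15 'aecdd': a→16
  n16 'aecdda': ·  ←P2
  n17 'c': a→18 e→26
  n18 'ca': ·  ←P3
  n19 'bb': c→20
  n20 'bbc': a→21
  n21 'bbca': e→22
  n22 'bbcae': b→23
  n23 'bbcaeb': ·  ←P4
  n24 'bcb': c→25
  n25 'bcbc': ·  ←P6
  n26 'ce': d→27
  n27 'ced': ·  ←P7

BFS fail/out derivation:
  fail(1) 'b': from fail(0)=0 chase 'b': 0 ⇒ 0;  out=∅∪out(0)=∅
  fail(5) 'e': from fail(0)=0 chase 'e': 0 ⇒ 0;  out=∅∪out(0)=∅
  fail(11) 'a': from fail(0)=0 chase 'a': 0 ⇒ 0;  out={5}∪out(0)={5}
  fail(17) 'c': from fail(0)=0 chase 'c': 0 ⇒ 0;  out=∅∪out(0)=∅
  fail(2) 'bc': from fail(1)=0 chase 'c': 0 ⇒ 17;  out=∅∪out(17)=∅
  fail(6) 'ed': from fail(5)=0 chase 'd': 0 ⇒ 0;  out=∅∪out(0)=∅
  fail(12) 'ae': from fail(11)=0 chase 'e': 0 ⇒ 5;  out=∅∪out(5)=∅
  fail(18) 'ca': from fail(17)=0 chase 'a': 0 ⇒ 11;  out={3}∪out(11)={3,5}
  fail(19) 'bb': from fail(1)=0 chase 'b': 0 ⇒ 1;  out=∅∪out(1)=∅
  fail(26) 'ce': from fail(17)=0 chase 'e': 0 ⇒ 5;  out=∅∪out(5)=∅
  fail(3) 'bce': from fail(2)=17 chase 'e': 17 ⇒ 26;  out=∅∪out(26)=∅
  fail(7) 'ede': from fail(6)=0 chase 'e': 0 ⇒ 5;  out=∅∪out(5)=∅
  fail(13) 'aec': from fail(12)=5 chase 'c': 5→0 ⇒ 17;  out=∅∪out(17)=∅
  fail(20) 'bbc': from fail(19)=1 chase 'c': 1 ⇒ 2;  out=∅∪out(2)=∅
  fail(24) 'bcb': from fail(2)=17 chase 'b': 17→0 ⇒ 1;  out=∅∪out(1)=∅
  fail(27) 'ced': from fail(26)=5 chase 'd': 5 ⇒ 6;  out={7}∪out(6)={7}
  fail(4) 'bced': from fail(3)=26 chase 'd': 26 ⇒ 27;  out={0}∪out(27)={0,7}
  fail(8) 'edee': from fail(7)=5 chase 'e': 5→0 ⇒ 5;  out=∅∪out(5)=∅
  fail(14) 'aecd': from fail(13)=17 chase 'd': 17→0 ⇒ 0;  out=∅∪out(0)=∅
  fail(21) 'bbca': from fail(20)=2 chase 'a': 2→17 ⇒ 18;  out=∅∪out(18)={3,5}
  fail(25) 'bcbc': from fail(24)=1 chase 'c': 1 ⇒ 2;  out={6}∪out(2)={6}
  fail(9) 'edeeb': from fail(8)=5 chase 'b': 5→0 ⇒ 1;  out=∅∪out(1)=∅
  fail(15) 'aecdd': from fail(14)=0 chase 'd': 0 ⇒ 0;  out=∅∪out(0)=∅
  fail(22) 'bbcae': from fail(21)=18 chase 'e': 18→11 ⇒ 12;  out=∅∪out(12)=∅
  fail(10) 'edeebd': from fail(9)=1 chase 'd': 1→0 ⇒ 0;  out={1}∪out(0)={1}
  fail(16) 'aecdda': from fail(15)=0 chase 'a': 0 ⇒ 11;  out={2}∪out(11)={2,5}
  fail(23) 'bbcaeb': from fail(22)=12 chase 'b': 12→5→0 ⇒ 1;  out={4}∪out(1)={4}

Scan:
pos 0 'e': at 5
pos 1 'b': at 1 (fail-walked)
pos 2 'e': at 5 (fail-walked)
pos 3 'c': at 17 (fail-walked)
pos 4 'd': at 0 (fail-walked)
pos 5 'c': at 17
pos 6 'e': at 26
pos 7 'd': at 27  ** P7@[5:7]
pos 8 'd': at 0 (fail-walked)
pos 9 'e': at 5
pos 10 'd': at 6
pos 11 'e': at 7
pos 12 'e': at 8
pos 13 'b': at 9
pos 14 'd': at 10  ** P1@[9:14]
pos 15 'c': at 17 (fail-walked)
pos 16 'e': at 26
pos 17 'd': at 27  ** P7@[15:17]
pos 18 'a': at 11 (fail-walked)  ** P5@[18:18]
pos 19 'd': at 0 (fail-walked)
pos 20 'd': at 0
pos 21 'a': at 11  ** P5@[21:21]
pos 22 'b': at 1 (fail-walked)
pos 23 'b': at 19
pos 24 'c': at 20
pos 25 'a': at 21  ** P3@[24:25],P5@[25:25]
pos 26 'e': at 22
pos 27 'b': at 23  ** P4@[22:27]
pos 28 'c': at 2 (fail-walked)
pos 29 'e': at 3
pos 30 'd': at 4  ** P0@[27:30],P7@[28:30]
pos 31 'a': at 11 (fail-walked)  ** P5@[31:31]
pos 32 'd': at 0 (fail-walked)
pos 33 'd': at 0
pos 34 'b': at 1
pos 35 'd': at 0 (fail-walked)
pos 36 'a': at 11  ** P5@[36:36]
pos 37 'e': at 12
pos 38 'b': at 1 (fail-walked)
pos 39 'c': at 2
pos 40 'a': at 18 (fail-walked)  ** P3@[39:40],P5@[40:40]
pos 41 'c': at 17 (fail-walked)
pos 42 'e': at 26
pos 43 'd': at 27  ** P7@[41:43]
pos 44 'a': at 11 (fail-walked)  ** P5@[44:44]
pos 45 'c': at 17 (fail-walked)
pos 46 'c': at 17 (fail-walked)
pos 47 'b': at 1 (fail-walked)
pos 48 'a': at 11 (fail-walked)  ** P5@[48:48]
pos 49 'a': at 11 (fail-walked)  ** P5@[49:49]
pos 50 'e': at 12
pos 51 'c': at 13
pos 52 'a': at 18 (fail-walked)  ** P3@[51:52],P5@[52:52]
pos 53 'c': at 17 (fail-walked)
pos 54 'a': at 18  ** P3@[53:54],P5@[54:54]
pos 55 'c': at 17 (fail-walked)
pos 56 'b': at 1 (fail-walked)
pos 57 'c': at 2
pos 58 'b': at 24
pos 59 'c': at 25  ** P6@[56:59]
pos 60 'd': at 0 (fail-walked)
pos 61 'c': at 17
pos 62 'd': at 0 (fail-walked)
pos 63 'b': at 1
pos 64 'b': at 19
pos 65 'c': at 20
pos 66 'a': at 21  ** P3@[65:66],P5@[66:66]
pos 67 'e': at 22
pos 68 'b': at 23  ** P4@[63:68]
pos 69 'b': at 19 (fail-walked)
pos 70 'c': at 20
pos 71 'b': at 24 (fail-walked)
pos 72 'c': at 25  ** P6@[69:72]

Result: [[7,7],[14,1],[17,7],[18,5],[21,5],[25,3],[25,5],[27,4],[30,0],[30,7],[31,5],[36,5],[40,3],[40,5],[43,7],[44,5],[48,5],[49,5],[52,3],[52,5],[54,3],[54,5],[59,6],[66,3],[66,5],[68,4],[72,6]]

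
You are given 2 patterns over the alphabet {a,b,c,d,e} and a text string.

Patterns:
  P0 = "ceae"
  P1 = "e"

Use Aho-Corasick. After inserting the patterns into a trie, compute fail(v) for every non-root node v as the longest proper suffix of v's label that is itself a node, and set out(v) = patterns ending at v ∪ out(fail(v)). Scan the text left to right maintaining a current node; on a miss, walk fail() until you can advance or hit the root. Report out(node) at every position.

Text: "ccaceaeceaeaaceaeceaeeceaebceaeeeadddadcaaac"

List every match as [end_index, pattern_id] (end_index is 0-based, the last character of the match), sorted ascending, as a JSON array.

Construct AC machine:
Trie (insert patterns):
  0='ε' goto c→1 e→5
  1='c' goto e→2
  2='ce' goto a→3
  3='cea' goto e→4
  4='ceae' goto ·  ←P0
  5='e' goto ·  ←P1

Failure links (BFS by depth):
  n1('c'): parent n0 fail=0; on 'c' 0 → fail=0;  out ∅∪∅=∅
  n5('e'): parent n0 fail=0; on 'e' 0 → fail=0;  out {1}∪∅={1}
  n2('ce'): parent n1 fail=0; on 'e' 0 → fail=5;  out ∅∪{1}={1}
  n3('cea'): parent n2 fail=5; on 'a' 5→0 → fail=0;  out ∅∪∅=∅
  n4('ceae'): parent n3 fail=0; on 'e' 0 → fail=5;  out {0}∪{1}={0,1}

Text stream:
[0] read 'c'  n0⇒n1
[1] read 'c'  n1⇒n1 ·f
[2] read 'a'  n1⇒n0 ·f
[3] read 'c'  n0⇒n1
[4] read 'e'  n1⇒n2  → match P1@[4:4]
[5] read 'a'  n2⇒n3
[6] read 'e'  n3⇒n4  → match P0@[3:6],P1@[6:6]
[7] read 'c'  n4⇒n1 ·f
[8] read 'e'  n1⇒n2  → match P1@[8:8]
[9] read 'a'  n2⇒n3
[10] read 'e'  n3⇒n4  → match P0@[7:10],P1@[10:10]
[11] read 'a'  n4⇒n0 ·f
[12] read 'a'  n0⇒n0
[13] read 'c'  n0⇒n1
[14] read 'e'  n1⇒n2  → match P1@[14:14]
[15] read 'a'  n2⇒n3
[16] read 'e'  n3⇒n4  → match P0@[13:16],P1@[16:16]
[17] read 'c'  n4⇒n1 ·f
[18] read 'e'  n1⇒n2  → match P1@[18:18]
[19] read 'a'  n2⇒n3
[20] read 'e'  n3⇒n4  → match P0@[17:20],P1@[20:20]
[21] read 'e'  n4⇒n5 ·f  → match P1@[21:21]
[22] read 'c'  n5⇒n1 ·f
[23] read 'e'  n1⇒n2  → match P1@[23:23]
[24] read 'a'  n2⇒n3
[25] read 'e'  n3⇒n4  → match P0@[22:25],P1@[25:25]
[26] read 'b'  n4⇒n0 ·f
[27] read 'c'  n0⇒n1
[28] read 'e'  n1⇒n2  → match P1@[28:28]
[29] read 'a'  n2⇒n3
[30] read 'e'  n3⇒n4  → match P0@[27:30],P1@[30:30]
[31] read 'e'  n4⇒n5 ·f  → match P1@[31:31]
[32] read 'e'  n5⇒n5 ·f  → match P1@[32:32]
[33] read 'a'  n5⇒n0 ·f
[34] read 'd'  n0⇒n0
[35] read 'd'  n0⇒n0
[36] read 'd'  n0⇒n0
[37] read 'a'  n0⇒n0
[38] read 'd'  n0⇒n0
[39] read 'c'  n0⇒n1
[40] read 'a'  n1⇒n0 ·f
[41] read 'a'  n0⇒n0
[42] read 'a'  n0⇒n0
[43] read 'c'  n0⇒n1

All matches (sorted): [[4,1],[6,0],[6,1],[8,1],[10,0],[10,1],[14,1],[16,0],[16,1],[18,1],[20,0],[20,1],[21,1],[23,1],[25,0],[25,1],[28,1],[30,0],[30,1],[31,1],[32,1]]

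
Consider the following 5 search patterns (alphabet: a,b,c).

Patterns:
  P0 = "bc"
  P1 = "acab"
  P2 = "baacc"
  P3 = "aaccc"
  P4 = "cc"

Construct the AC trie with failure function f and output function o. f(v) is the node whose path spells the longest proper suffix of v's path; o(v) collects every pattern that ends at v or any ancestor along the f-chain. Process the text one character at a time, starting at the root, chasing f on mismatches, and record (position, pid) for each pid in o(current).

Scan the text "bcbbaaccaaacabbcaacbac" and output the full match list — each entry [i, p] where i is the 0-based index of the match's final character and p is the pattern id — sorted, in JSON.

Build:
Trie (insert patterns):
  n0 'ε': a→3 b→1 c→15
  n1 'b': a→7 c→2
  n2 'bc': ·  ←P0
  n3 'a': a→11 c→4
  n4 'ac': a→5
  n5 'aca': b→6
  n6 'acab': ·  ←P1
  n7 'ba': a→8
  n8 'baa': c→9
  n9 'baac': c→10
  n10 'baacc': ·  ←P2
  n11 'aa': c→12
  n12 'aac': c→13
  n13 'aacc': c→14
  n14 'aaccc': ·  ←P3
  n15 'c': c→16
  n16 'cc': ·  ←P4

Failure links (BFS by depth):
  n1('b'): parent n0 fail=0; on 'b' 0 → fail=0;  out ∅∪∅=∅
  n3('a'): parent n0 fail=0; on 'a' 0 → fail=0;  out ∅∪∅=∅
  n15('c'): parent n0 fail=0; on 'c' 0 → fail=0;  out ∅∪∅=∅
  n2('bc'): parent n1 fail=0; on 'c' 0 → fail=15;  out {0}∪∅={0}
  n4('ac'): parent n3 fail=0; on 'c' 0 → fail=15;  out ∅∪∅=∅
  n7('ba'): parent n1 fail=0; on 'a' 0 → fail=3;  out ∅∪∅=∅
  n11('aa'): parent n3 fail=0; on 'a' 0 → fail=3;  out ∅∪∅=∅
  n16('cc'): parent n15 fail=0; on 'c' 0 → fail=15;  out {4}∪∅={4}
  n5('aca'): parent n4 fail=15; on 'a' 15→0 → fail=3;  out ∅∪∅=∅
  n8('baa'): parent n7 fail=3; on 'a' 3 → fail=11;  out ∅∪∅=∅
  n12('aac'): parent n11 fail=3; on 'c' 3 → fail=4;  out ∅∪∅=∅
  n6('acab'): parent n5 fail=3; on 'b' 3→0 → fail=1;  out {1}∪∅={1}
  n9('baac'): parent n8 fail=11; on 'c' 11 → fail=12;  out ∅∪∅=∅
  n13('aacc'): parent n12 fail=4; on 'c' 4→15 → fail=16;  out ∅∪{4}={4}
  n10('baacc'): parent n9 fail=12; on 'c' 12 → fail=13;  out {2}∪{4}={2,4}
  n14('aaccc'): parent n13 fail=16; on 'c' 16→15 → fail=16;  out {3}∪{4}={3,4}

Scan:
[0] read 'b'  n0⇒n1
[1] read 'c'  n1⇒n2  → match P0@[0:1]
[2] read 'b'  n2⇒n1 (via fail)
[3] read 'b'  n1⇒n1 (via fail)
[4] read 'a'  n1⇒n7
[5] read 'a'  n7⇒n8
[6] read 'c'  n8⇒n9
[7] read 'c'  n9⇒n10  → match P2@[3:7],P4@[6:7]
[8] read 'a'  n10⇒n3 (via fail)
[9] read 'a'  n3⇒n11
[10] read 'a'  n11⇒n11 (via fail)
[11] read 'c'  n11⇒n12
[12] read 'a'  n12⇒n5 (via fail)
[13] read 'b'  n5⇒n6  → match P1@[10:13]
[14] read 'b'  n6⇒n1 (via fail)
[15] read 'c'  n1⇒n2  → match P0@[14:15]
[16] read 'a'  n2⇒n3 (via fail)
[17] read 'a'  n3⇒n11
[18] read 'c'  n11⇒n12
[19] read 'b'  n12⇒n1 (via fail)
[20] read 'a'  n1⇒n7
[21] read 'c'  n7⇒n4 (via fail)

Result: [[1,0],[7,2],[7,4],[13,1],[15,0]]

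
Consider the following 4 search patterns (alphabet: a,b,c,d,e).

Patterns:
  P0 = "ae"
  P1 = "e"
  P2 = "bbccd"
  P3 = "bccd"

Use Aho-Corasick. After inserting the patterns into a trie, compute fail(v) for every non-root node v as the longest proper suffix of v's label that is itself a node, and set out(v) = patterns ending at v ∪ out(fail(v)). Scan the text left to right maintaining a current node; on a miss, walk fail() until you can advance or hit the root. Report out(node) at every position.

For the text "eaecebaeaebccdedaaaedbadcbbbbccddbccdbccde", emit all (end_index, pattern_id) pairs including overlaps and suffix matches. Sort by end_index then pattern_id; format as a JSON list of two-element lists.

Build:
Trie (insert patterns):
  0='ε' goto a→1 b→4 e→3
  1='a' goto e→2
  2='ae' goto ·  ←P0
  3='e' goto ·  ←P1
  4='b' goto b→5 c→9
  5='bb' goto c→6
  6='bbc' goto c→7
  7='bbcc' goto d→8
  8='bbccd' goto ·  ←P2
  9='bc' goto c→10
  10='bcc' goto d→11
  11='bccd' goto ·  ←P3

Failure links (BFS by depth):
  n1('a'): parent n0 fail=0; on 'a' 0 → fail=0;  out ∅∪∅=∅
  n3('e'): parent n0 fail=0; on 'e' 0 → fail=0;  out {1}∪∅={1}
  n4('b'): parent n0 fail=0; on 'b' 0 → fail=0;  out ∅∪∅=∅
  n2('ae'): parent n1 fail=0; on 'e' 0 → fail=3;  out {0}∪{1}={0,1}
  n5('bb'): parent n4 fail=0; on 'b' 0 → fail=4;  out ∅∪∅=∅
  n9('bc'): parent n4 fail=0; on 'c' 0 → fail=0;  out ∅∪∅=∅
  n6('bbc'): parent n5 fail=4; on 'c' 4 → fail=9;  out ∅∪∅=∅
  n10('bcc'): parent n9 fail=0; on 'c' 0 → fail=0;  out ∅∪∅=∅
  n7('bbcc'): parent n6 fail=9; on 'c' 9 → fail=10;  out ∅∪∅=∅
  n11('bccd'): parent n10 fail=0; on 'd' 0 → fail=0;  out {3}∪∅={3}
  n8('bbccd'): parent n7 fail=10; on 'd' 10 → fail=11;  out {2}∪{3}={2,3}

Run:
pos 0 'e': at 3  ** P1@[0:0]
pos 1 'a': at 1 (via fail)
pos 2 'e': at 2  ** P0@[1:2],P1@[2:2]
pos 3 'c': at 0 (via fail)
pos 4 'e': at 3  ** P1@[4:4]
pos 5 'b': at 4 (via fail)
pos 6 'a': at 1 (via fail)
pos 7 'e': at 2  ** P0@[6:7],P1@[7:7]
pos 8 'a': at 1 (via fail)
pos 9 'e': at 2  ** P0@[8:9],P1@[9:9]
pos 10 'b': at 4 (via fail)
pos 11 'c': at 9
pos 12 'c': at 10
pos 13 'd': at 11  ** P3@[10:13]
pos 14 'e': at 3 (via fail)  ** P1@[14:14]
pos 15 'd': at 0 (via fail)
pos 16 'a': at 1
pos 17 'a': at 1 (via fail)
pos 18 'a': at 1 (via fail)
pos 19 'e': at 2  ** P0@[18:19],P1@[19:19]
pos 20 'd': at 0 (via fail)
pos 21 'b': at 4
pos 22 'a': at 1 (via fail)
pos 23 'd': at 0 (via fail)
pos 24 'c': at 0
pos 25 'b': at 4
pos 26 'b': at 5
pos 27 'b': at 5 (via fail)
pos 28 'b': at 5 (via fail)
pos 29 'c': at 6
pos 30 'c': at 7
pos 31 'd': at 8  ** P2@[27:31],P3@[28:31]
pos 32 'd': at 0 (via fail)
pos 33 'b': at 4
pos 34 'c': at 9
pos 35 'c': at 10
pos 36 'd': at 11  ** P3@[33:36]
pos 37 'b': at 4 (via fail)
pos 38 'c': at 9
pos 39 'c': at 10
pos 40 'd': at 11  ** P3@[37:40]
pos 41 'e': at 3 (via fail)  ** P1@[41:41]

Result: [[0,1],[2,0],[2,1],[4,1],[7,0],[7,1],[9,0],[9,1],[13,3],[14,1],[19,0],[19,1],[31,2],[31,3],[36,3],[40,3],[41,1]]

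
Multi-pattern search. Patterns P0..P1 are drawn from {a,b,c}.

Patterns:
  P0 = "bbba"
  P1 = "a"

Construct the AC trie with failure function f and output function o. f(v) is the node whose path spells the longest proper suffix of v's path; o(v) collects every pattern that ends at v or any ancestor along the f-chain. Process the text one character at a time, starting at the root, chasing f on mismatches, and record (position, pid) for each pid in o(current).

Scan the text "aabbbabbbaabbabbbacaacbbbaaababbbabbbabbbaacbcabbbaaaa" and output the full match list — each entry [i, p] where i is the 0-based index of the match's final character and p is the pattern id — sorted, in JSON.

Build automaton:
Trie nodes:
  0='ε' goto a→5 b→1
  1='b' goto b→2
  2='bb' goto b→3
  3='bbb' goto a→4
  4='bbba' goto ·  ←P0
  5='a' goto ·  ←P1

BFS fail/out derivation:
  fail(1) 'b': from fail(0)=0 chase 'b': 0 ⇒ 0;  out=∅∪out(0)=∅
  fail(5) 'a': from fail(0)=0 chase 'a': 0 ⇒ 0;  out={1}∪out(0)={1}
  fail(2) 'bb': from fail(1)=0 chase 'b': 0 ⇒ 1;  out=∅∪out(1)=∅
  fail(3) 'bbb': from fail(2)=1 chase 'b': 1 ⇒ 2;  out=∅∪out(2)=∅
  fail(4) 'bbba': from fail(3)=2 chase 'a': 2→1→0 ⇒ 5;  out={0}∪out(5)={0,1}

Run:
i=0 'a': node 0→5  → match P1@[0:0]
i=1 'a': node 5→5 (fail-walked)  → match P1@[1:1]
i=2 'b': node 5→1 (fail-walked)
i=3 'b': node 1→2
i=4 'b': node 2→3
i=5 'a': node 3→4  → match P0@[2:5],P1@[5:5]
i=6 'b': node 4→1 (fail-walked)
i=7 'b': node 1→2
i=8 'b': node 2→3
i=9 'a': node 3→4  → match P0@[6:9],P1@[9:9]
i=10 'a': node 4→5 (fail-walked)  → match P1@[10:10]
i=11 'b': node 5→1 (fail-walked)
i=12 'b': node 1→2
i=13 'a': node 2→5 (fail-walked)  → match P1@[13:13]
i=14 'b': node 5→1 (fail-walked)
i=15 'b': node 1→2
i=16 'b': node 2→3
i=17 'a': node 3→4  → match P0@[14:17],P1@[17:17]
i=18 'c': node 4→0 (fail-walked)
i=19 'a': node 0→5  → match P1@[19:19]
i=20 'a': node 5→5 (fail-walked)  → match P1@[20:20]
i=21 'c': node 5→0 (fail-walked)
i=22 'b': node 0→1
i=23 'b': node 1→2
i=24 'b': node 2→3
i=25 'a': node 3→4  → match P0@[22:25],P1@[25:25]
i=26 'a': node 4→5 (fail-walked)  → match P1@[26:26]
i=27 'a': node 5→5 (fail-walked)  → match P1@[27:27]
i=28 'b': node 5→1 (fail-walked)
i=29 'a': node 1→5 (fail-walked)  → match P1@[29:29]
i=30 'b': node 5→1 (fail-walked)
i=31 'b': node 1→2
i=32 'b': node 2→3
i=33 'a': node 3→4  → match P0@[30:33],P1@[33:33]
i=34 'b': node 4→1 (fail-walked)
i=35 'b': node 1→2
i=36 'b': node 2→3
i=37 'a': node 3→4  → match P0@[34:37],P1@[37:37]
i=38 'b': node 4→1 (fail-walked)
i=39 'b': node 1→2
i=40 'b': node 2→3
i=41 'a': node 3→4  → match P0@[38:41],P1@[41:41]
i=42 'a': node 4→5 (fail-walked)  → match P1@[42:42]
i=43 'c': node 5→0 (fail-walked)
i=44 'b': node 0→1
i=45 'c': node 1→0 (fail-walked)
i=46 'a': node 0→5  → match P1@[46:46]
i=47 'b': node 5→1 (fail-walked)
i=48 'b': node 1→2
i=49 'b': node 2→3
i=50 'a': node 3→4  → match P0@[47:50],P1@[50:50]
i=51 'a': node 4→5 (fail-walked)  → match P1@[51:51]
i=52 'a': node 5→5 (fail-walked)  → match P1@[52:52]
i=53 'a': node 5→5 (fail-walked)  → match P1@[53:53]

All matches (sorted): [[0,1],[1,1],[5,0],[5,1],[9,0],[9,1],[10,1],[13,1],[17,0],[17,1],[19,1],[20,1],[25,0],[25,1],[26,1],[27,1],[29,1],[33,0],[33,1],[37,0],[37,1],[41,0],[41,1],[42,1],[46,1],[50,0],[50,1],[51,1],[52,1],[53,1]]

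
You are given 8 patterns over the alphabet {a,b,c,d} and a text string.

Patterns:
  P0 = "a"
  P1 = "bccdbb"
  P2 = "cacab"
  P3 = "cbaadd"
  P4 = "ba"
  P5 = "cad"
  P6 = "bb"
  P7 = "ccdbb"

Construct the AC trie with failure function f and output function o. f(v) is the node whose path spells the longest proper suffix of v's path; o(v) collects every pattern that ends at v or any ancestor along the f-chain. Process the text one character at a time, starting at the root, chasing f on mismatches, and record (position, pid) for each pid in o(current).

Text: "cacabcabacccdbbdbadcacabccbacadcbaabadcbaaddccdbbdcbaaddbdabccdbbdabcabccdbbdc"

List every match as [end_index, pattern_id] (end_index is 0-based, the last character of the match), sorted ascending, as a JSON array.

Build automaton:
Trie (insert patterns):
  0='ε' goto a→1 b→2 c→8
  1='a' goto ·  ←P0
  2='b' goto a→18 b→20 c→3
  3='bc' goto c→4
  4='bcc' goto d→5
  5='bccd' goto b→6
  6='bccdb' goto b→7
  7='bccdbb' goto ·  ←P1
  8='c' goto a→9 b→13 c→21
  9='ca' goto c→10 d→19
  10='cac' goto a→11
  11='caca' goto b→12
  12='cacab' goto ·  ←P2
  13='cb' goto a→14
  14='cba' goto a→15
  15='cbaa' goto d→16
  16='cbaad' goto d→17
  17='cbaadd' goto ·  ←P3
  18='ba' goto ·  ←P4
  19='cad' goto ·  ←P5
  20='bb' goto ·  ←P6
  21='cc' goto d→22
  22='ccd' goto b→23
  23='ccdb' goto b→24
  24='ccdbb' goto ·  ←P7

Failure links (BFS by depth):
  fail(1) 'a': from fail(0)=0 chase 'a': 0 ⇒ 0;  out={0}∪out(0)={0}
  fail(2) 'b': from fail(0)=0 chase 'b': 0 ⇒ 0;  out=∅∪out(0)=∅
  fail(8) 'c': from fail(0)=0 chase 'c': 0 ⇒ 0;  out=∅∪out(0)=∅
  fail(3) 'bc': from fail(2)=0 chase 'c': 0 ⇒ 8;  out=∅∪out(8)=∅
  fail(9) 'ca': from fail(8)=0 chase 'a': 0 ⇒ 1;  out=∅∪out(1)={0}
  fail(13) 'cb': from fail(8)=0 chase 'b': 0 ⇒ 2;  out=∅∪out(2)=∅
  fail(18) 'ba': from fail(2)=0 chase 'a': 0 ⇒ 1;  out={4}∪out(1)={0,4}
  fail(20) 'bb': from fail(2)=0 chase 'b': 0 ⇒ 2;  out={6}∪out(2)={6}
  fail(21) 'cc': from fail(8)=0 chase 'c': 0 ⇒ 8;  out=∅∪out(8)=∅
  fail(4) 'bcc': from fail(3)=8 chase 'c': 8 ⇒ 21;  out=∅∪out(21)=∅
  fail(10) 'cac': from fail(9)=1 chase 'c': 1→0 ⇒ 8;  out=∅∪out(8)=∅
  fail(14) 'cba': from fail(13)=2 chase 'a': 2 ⇒ 18;  out=∅∪out(18)={0,4}
  fail(19) 'cad': from fail(9)=1 chase 'd': 1→0 ⇒ 0;  out={5}∪out(0)={5}
  fail(22) 'ccd': from fail(21)=8 chase 'd': 8→0 ⇒ 0;  out=∅∪out(0)=∅
  fail(5) 'bccd': from fail(4)=21 chase 'd': 21 ⇒ 22;  out=∅∪out(22)=∅
  fail(11) 'caca': from fail(10)=8 chase 'a': 8 ⇒ 9;  out=∅∪out(9)={0}
  fail(15) 'cbaa': from fail(14)=18 chase 'a': 18→1→0 ⇒ 1;  out=∅∪out(1)={0}
  fail(23) 'ccdb': from fail(22)=0 chase 'b': 0 ⇒ 2;  out=∅∪out(2)=∅
  fail(6) 'bccdb': from fail(5)=22 chase 'b': 22 ⇒ 23;  out=∅∪out(23)=∅
  fail(12) 'cacab': from fail(11)=9 chase 'b': 9→1→0 ⇒ 2;  out={2}∪out(2)={2}
  fail(16) 'cbaad': from fail(15)=1 chase 'd': 1→0 ⇒ 0;  out=∅∪out(0)=∅
  fail(24) 'ccdbb': from fail(23)=2 chase 'b': 2 ⇒ 20;  out={7}∪out(20)={6,7}
  fail(7) 'bccdbb': from fail(6)=23 chase 'b': 23 ⇒ 24;  out={1}∪out(24)={1,6,7}
  fail(17) 'cbaadd': from fail(16)=0 chase 'd': 0 ⇒ 0;  out={3}∪out(0)={3}

Scan:
i=0 'c': node 0→8
i=1 'a': node 8→9  ** P0@[1:1]
i=2 'c': node 9→10
i=3 'a': node 10→11  ** P0@[3:3]
i=4 'b': node 11→12  ** P2@[0:4]
i=5 'c': node 12→3 ·f
i=6 'a': node 3→9 ·f  ** P0@[6:6]
i=7 'b': node 9→2 ·f
i=8 'a': node 2→18  ** P0@[8:8],P4@[7:8]
i=9 'c': node 18→8 ·f
i=10 'c': node 8→21
i=11 'c': node 21→21 ·f
i=12 'd': node 21→22
i=13 'b': node 22→23
i=14 'b': node 23→24  ** P6@[13:14],P7@[10:14]
i=15 'd': node 24→0 ·f
i=16 'b': node 0→2
i=17 'a': node 2→18  ** P0@[17:17],P4@[16:17]
i=18 'd': node 18→0 ·f
i=19 'c': node 0→8
i=20 'a': node 8→9  ** P0@[20:20]
i=21 'c': node 9→10
i=22 'a': node 10→11  ** P0@[22:22]
i=23 'b': node 11→12  ** P2@[19:23]
i=24 'c': node 12→3 ·f
i=25 'c': node 3→4
i=26 'b': node 4→13 ·f
i=27 'a': node 13→14  ** P0@[27:27],P4@[26:27]
i=28 'c': node 14→8 ·f
i=29 'a': node 8→9  ** P0@[29:29]
i=30 'd': node 9→19  ** P5@[28:30]
i=31 'c': node 19→8 ·f
i=32 'b': node 8→13
i=33 'a': node 13→14  ** P0@[33:33],P4@[32:33]
i=34 'a': node 14→15  ** P0@[34:34]
i=35 'b': node 15→2 ·f
i=36 'a': node 2→18  ** P0@[36:36],P4@[35:36]
i=37 'd': node 18→0 ·f
i=38 'c': node 0→8
i=39 'b': node 8→13
i=40 'a': node 13→14  ** P0@[40:40],P4@[39:40]
i=41 'a': node 14→15  ** P0@[41:41]
i=42 'd': node 15→16
i=43 'd': node 16→17  ** P3@[38:43]
i=44 'c': node 17→8 ·f
i=45 'c': node 8→21
i=46 'd': node 21→22
i=47 'b': node 22→23
i=48 'b': node 23→24  ** P6@[47:48],P7@[44:48]
i=49 'd': node 24→0 ·f
i=50 'c': node 0→8
i=51 'b': node 8→13
i=52 'a': node 13→14  ** P0@[52:52],P4@[51:52]
i=53 'a': node 14→15  ** P0@[53:53]
i=54 'd': node 15→16
i=55 'd': node 16→17  ** P3@[50:55]
i=56 'b': node 17→2 ·f
i=57 'd': node 2→0 ·f
i=58 'a': node 0→1  ** P0@[58:58]
i=59 'b': node 1→2 ·f
i=60 'c': node 2→3
i=61 'c': node 3→4
i=62 'd': node 4→5
i=63 'b': node 5→6
i=64 'b': node 6→7  ** P1@[59:64],P6@[63:64],P7@[60:64]
i=65 'd': node 7→0 ·f
i=66 'a': node 0→1  ** P0@[66:66]
i=67 'b': node 1→2 ·f
i=68 'c': node 2→3
i=69 'a': node 3→9 ·f  ** P0@[69:69]
i=70 'b': node 9→2 ·f
i=71 'c': node 2→3
i=72 'c': node 3→4
i=73 'd': node 4→5
i=74 'b': node 5→6
i=75 'b': node 6→7  ** P1@[70:75],P6@[74:75],P7@[71:75]
i=76 'd': node 7→0 ·f
i=77 'c': node 0→8

Result: [[1,0],[3,0],[4,2],[6,0],[8,0],[8,4],[14,6],[14,7],[17,0],[17,4],[20,0],[22,0],[23,2],[27,0],[27,4],[29,0],[30,5],[33,0],[33,4],[34,0],[36,0],[36,4],[40,0],[40,4],[41,0],[43,3],[48,6],[48,7],[52,0],[52,4],[53,0],[55,3],[58,0],[64,1],[64,6],[64,7],[66,0],[69,0],[75,1],[75,6],[75,7]]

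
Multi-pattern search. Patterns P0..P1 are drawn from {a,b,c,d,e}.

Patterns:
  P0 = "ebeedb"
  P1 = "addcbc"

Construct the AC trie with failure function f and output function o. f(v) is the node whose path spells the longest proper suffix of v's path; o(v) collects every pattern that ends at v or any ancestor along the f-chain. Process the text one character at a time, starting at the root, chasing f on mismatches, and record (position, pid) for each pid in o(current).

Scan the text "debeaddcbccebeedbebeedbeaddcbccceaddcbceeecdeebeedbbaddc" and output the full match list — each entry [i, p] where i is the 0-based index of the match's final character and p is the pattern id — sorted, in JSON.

Build:
Trie (insert patterns):
  0='ε' goto a→7 e→1
  1='e' goto b→2
  2='eb' goto e→3
  3='ebe' goto e→4
  4='ebee' goto d→5
  5='ebeed' goto b→6
  6='ebeedb' goto ·  ←P0
  7='a' goto d→8
  8='ad' goto d→9
  9='add' goto c→10
  10='addc' goto b→11
  11='addcb' goto c→12
  12='addcbc' goto ·  ←P1

BFS fail/out derivation:
  fail(1) 'e': from fail(0)=0 chase 'e': 0 ⇒ 0;  out=∅∪out(0)=∅
  fail(7) 'a': from fail(0)=0 chase 'a': 0 ⇒ 0;  out=∅∪out(0)=∅
  fail(2) 'eb': from fail(1)=0 chase 'b': 0 ⇒ 0;  out=∅∪out(0)=∅
  fail(8) 'ad': from fail(7)=0 chase 'd': 0 ⇒ 0;  out=∅∪out(0)=∅
  fail(3) 'ebe': from fail(2)=0 chase 'e': 0 ⇒ 1;  out=∅∪out(1)=∅
  fail(9) 'add': from fail(8)=0 chase 'd': 0 ⇒ 0;  out=∅∪out(0)=∅
  fail(4) 'ebee': from fail(3)=1 chase 'e': 1→0 ⇒ 1;  out=∅∪out(1)=∅
  fail(10) 'addc': from fail(9)=0 chase 'c': 0 ⇒ 0;  out=∅∪out(0)=∅
  fail(5) 'ebeed': from fail(4)=1 chase 'd': 1→0 ⇒ 0;  out=∅∪out(0)=∅
  fail(11) 'addcb': from fail(10)=0 chase 'b': 0 ⇒ 0;  out=∅∪out(0)=∅
  fail(6) 'ebeedb': from fail(5)=0 chase 'b': 0 ⇒ 0;  out={0}∪out(0)={0}
  fail(12) 'addcbc': from fail(11)=0 chase 'c': 0 ⇒ 0;  out={1}∪out(0)={1}

Text stream:
i=0 'd': node 0→0
i=1 'e': node 0→1
i=2 'b': node 1→2
i=3 'e': node 2→3
i=4 'a': node 3→7 (via fail)
i=5 'd': node 7→8
i=6 'd': node 8→9
i=7 'c': node 9→10
i=8 'b': node 10→11
i=9 'c': node 11→12  → match P1@[4:9]
i=10 'c': node 12→0 (via fail)
i=11 'e': node 0→1
i=12 'b': node 1→2
i=13 'e': node 2→3
i=14 'e': node 3→4
i=15 'd': node 4→5
i=16 'b': node 5→6  → match P0@[11:16]
i=17 'e': node 6→1 (via fail)
i=18 'b': node 1→2
i=19 'e': node 2→3
i=20 'e': node 3→4
i=21 'd': node 4→5
i=22 'b': node 5→6  → match P0@[17:22]
i=23 'e': node 6→1 (via fail)
i=24 'a': node 1→7 (via fail)
i=25 'd': node 7→8
i=26 'd': node 8→9
i=27 'c': node 9→10
i=28 'b': node 10→11
i=29 'c': node 11→12  → match P1@[24:29]
i=30 'c': node 12→0 (via fail)
i=31 'c': node 0→0
i=32 'e': node 0→1
i=33 'a': node 1→7 (via fail)
i=34 'd': node 7→8
i=35 'd': node 8→9
i=36 'c': node 9→10
i=37 'b': node 10→11
i=38 'c': node 11→12  → match P1@[33:38]
i=39 'e': node 12→1 (via fail)
i=40 'e': node 1→1 (via fail)
i=41 'e': node 1→1 (via fail)
i=42 'c': node 1→0 (via fail)
i=43 'd': node 0→0
i=44 'e': node 0→1
i=45 'e': node 1→1 (via fail)
i=46 'b': node 1→2
i=47 'e': node 2→3
i=48 'e': node 3→4
i=49 'd': node 4→5
i=50 'b': node 5→6  → match P0@[45:50]
i=51 'b': node 6→0 (via fail)
i=52 'a': node 0→7
i=53 'd': node 7→8
i=54 'd': node 8→9
i=55 'c': node 9→10

All matches (sorted): [[9,1],[16,0],[22,0],[29,1],[38,1],[50,0]]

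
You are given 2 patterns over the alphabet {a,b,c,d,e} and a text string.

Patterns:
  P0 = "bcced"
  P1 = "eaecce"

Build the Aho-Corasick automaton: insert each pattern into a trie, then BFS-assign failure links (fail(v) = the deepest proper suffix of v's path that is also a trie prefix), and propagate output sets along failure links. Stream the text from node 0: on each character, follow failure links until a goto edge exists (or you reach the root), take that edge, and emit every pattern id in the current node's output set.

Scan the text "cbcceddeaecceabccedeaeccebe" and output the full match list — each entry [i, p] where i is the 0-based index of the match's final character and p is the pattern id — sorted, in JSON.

Build automaton:
Trie (insert patterns):
  n0 'ε': b→1 e→6
  n1 'b': c→2
  n2 'bc': c→3
  n3 'bcc': e→4
  n4 'bcce': d→5
  n5 'bcced': ·  ←P0
  n6 'e': a→7
  n7 'ea': e→8
  n8 'eae': c→9
  n9 'eaec': c→10
  n10 'eaecc': e→11
  n11 'eaecce': ·  ←P1

Failure links (BFS by depth):
  n1('b'): parent n0 fail=0; on 'b' 0 → fail=0;  out ∅∪∅=∅
  n6('e'): parent n0 fail=0; on 'e' 0 → fail=0;  out ∅∪∅=∅
  n2('bc'): parent n1 fail=0; on 'c' 0 → fail=0;  out ∅∪∅=∅
  n7('ea'): parent n6 fail=0; on 'a' 0 → fail=0;  out ∅∪∅=∅
  n3('bcc'): parent n2 fail=0; on 'c' 0 → fail=0;  out ∅∪∅=∅
  n8('eae'): parent n7 fail=0; on 'e' 0 → fail=6;  out ∅∪∅=∅
  n4('bcce'): parent n3 fail=0; on 'e' 0 → fail=6;  out ∅∪∅=∅
  n9('eaec'): parent n8 fail=6; on 'c' 6→0 → fail=0;  out ∅∪∅=∅
  n5('bcced'): parent n4 fail=6; on 'd' 6→0 → fail=0;  out {0}∪∅={0}
  n10('eaecc'): parent n9 fail=0; on 'c' 0 → fail=0;  out ∅∪∅=∅
  n11('eaecce'): parent n10 fail=0; on 'e' 0 → fail=6;  out {1}∪∅={1}

Text stream:
i=0 'c': node 0→0
i=1 'b': node 0→1
i=2 'c': node 1→2
i=3 'c': node 2→3
i=4 'e': node 3→4
i=5 'd': node 4→5  ** P0@[1:5]
i=6 'd': node 5→0 ·f
i=7 'e': node 0→6
i=8 'a': node 6→7
i=9 'e': node 7→8
i=10 'c': node 8→9
i=11 'c': node 9→10
i=12 'e': node 10→11  ** P1@[7:12]
i=13 'a': node 11→7 ·f
i=14 'b': node 7→1 ·f
i=15 'c': node 1→2
i=16 'c': node 2→3
i=17 'e': node 3→4
i=18 'd': node 4→5  ** P0@[14:18]
i=19 'e': node 5→6 ·f
i=20 'a': node 6→7
i=21 'e': node 7→8
i=22 'c': node 8→9
i=23 'c': node 9→10
i=24 'e': node 10→11  ** P1@[19:24]
i=25 'b': node 11→1 ·f
i=26 'e': node 1→6 ·f

All matches (sorted): [[5,0],[12,1],[18,0],[24,1]]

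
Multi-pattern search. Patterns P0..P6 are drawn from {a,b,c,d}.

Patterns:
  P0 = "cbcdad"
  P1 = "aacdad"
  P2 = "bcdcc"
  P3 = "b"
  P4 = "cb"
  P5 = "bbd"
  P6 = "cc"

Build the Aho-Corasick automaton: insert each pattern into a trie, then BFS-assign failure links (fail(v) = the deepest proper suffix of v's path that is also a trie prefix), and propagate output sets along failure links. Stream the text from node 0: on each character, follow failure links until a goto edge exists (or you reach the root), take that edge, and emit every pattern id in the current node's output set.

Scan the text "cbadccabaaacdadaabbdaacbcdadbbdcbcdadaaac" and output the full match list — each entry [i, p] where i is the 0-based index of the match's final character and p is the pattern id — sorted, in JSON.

Build:
Trie (insert patterns):
  0='ε' goto a→7 b→13 c→1
  1='c' goto b→2 c→20
  2='cb' goto c→3  ←P4
  3='cbc' goto d→4
  4='cbcd' goto a→5
  5='cbcda' goto d→6
  6='cbcdad' goto ·  ←P0
  7='a' goto a→8
  8='aa' goto c→9
  9='aac' goto d→10
  10='aacd' goto a→11
  11='aacda' goto d→12
  12='aacdad' goto ·  ←P1
  13='b' goto b→18 c→14  ←P3
  14='bc' goto d→15
  15='bcd' goto c→16
  16='bcdc' goto c→17
  17='bcdcc' goto ·  ←P2
  18='bb' goto d→19
  19='bbd' goto ·  ←P5
  20='cc' goto ·  ←P6

Failure links (BFS by depth):
  fail(1) 'c': from fail(0)=0 chase 'c': 0 ⇒ 0;  out=∅∪out(0)=∅
  fail(7) 'a': from fail(0)=0 chase 'a': 0 ⇒ 0;  out=∅∪out(0)=∅
  fail(13) 'b': from fail(0)=0 chase 'b': 0 ⇒ 0;  out={3}∪out(0)={3}
  fail(2) 'cb': from fail(1)=0 chase 'b': 0 ⇒ 13;  out={4}∪out(13)={3,4}
  fail(8) 'aa': from fail(7)=0 chase 'a': 0 ⇒ 7;  out=∅∪out(7)=∅
  fail(14) 'bc': from fail(13)=0 chase 'c': 0 ⇒ 1;  out=∅∪out(1)=∅
  fail(18) 'bb': from fail(13)=0 chase 'b': 0 ⇒ 13;  out=∅∪out(13)={3}
  fail(20) 'cc': from fail(1)=0 chase 'c': 0 ⇒ 1;  out={6}∪out(1)={6}
  fail(3) 'cbc': from fail(2)=13 chase 'c': 13 ⇒ 14;  out=∅∪out(14)=∅
  fail(9) 'aac': from fail(8)=7 chase 'c': 7→0 ⇒ 1;  out=∅∪out(1)=∅
  fail(15) 'bcd': from fail(14)=1 chase 'd': 1→0 ⇒ 0;  out=∅∪out(0)=∅
  fail(19) 'bbd': from fail(18)=13 chase 'd': 13→0 ⇒ 0;  out={5}∪out(0)={5}
  fail(4) 'cbcd': from fail(3)=14 chase 'd': 14 ⇒ 15;  out=∅∪out(15)=∅
  fail(10) 'aacd': from fail(9)=1 chase 'd': 1→0 ⇒ 0;  out=∅∪out(0)=∅
  fail(16) 'bcdc': from fail(15)=0 chase 'c': 0 ⇒ 1;  out=∅∪out(1)=∅
  fail(5) 'cbcda': from fail(4)=15 chase 'a': 15→0 ⇒ 7;  out=∅∪out(7)=∅
  fail(11) 'aacda': from fail(10)=0 chase 'a': 0 ⇒ 7;  out=∅∪out(7)=∅
  fail(17) 'bcdcc': from fail(16)=1 chase 'c': 1 ⇒ 20;  out={2}∪out(20)={2,6}
  fail(6) 'cbcdad': from fail(5)=7 chase 'd': 7→0 ⇒ 0;  out={0}∪out(0)={0}
  fail(12) 'aacdad': from fail(11)=7 chase 'd': 7→0 ⇒ 0;  out={1}∪out(0)={1}

Scan:
i=0 'c': node 0→1
i=1 'b': node 1→2  ** P3@[1:1],P4@[0:1]
i=2 'a': node 2→7 (via fail)
i=3 'd': node 7→0 (via fail)
i=4 'c': node 0→1
i=5 'c': node 1→20  ** P6@[4:5]
i=6 'a': node 20→7 (via fail)
i=7 'b': node 7→13 (via fail)  ** P3@[7:7]
i=8 'a': node 13→7 (via fail)
i=9 'a': node 7→8
i=10 'a': node 8→8 (via fail)
i=11 'c': node 8→9
i=12 'd': node 9→10
i=13 'a': node 10→11
i=14 'd': node 11→12  ** P1@[9:14]
i=15 'a': node 12→7 (via fail)
i=16 'a': node 7→8
i=17 'b': node 8→13 (via fail)  ** P3@[17:17]
i=18 'b': node 13→18  ** P3@[18:18]
i=19 'd': node 18→19  ** P5@[17:19]
i=20 'a': node 19→7 (via fail)
i=21 'a': node 7→8
i=22 'c': node 8→9
i=23 'b': node 9→2 (via fail)  ** P3@[23:23],P4@[22:23]
i=24 'c': node 2→3
i=25 'd': node 3→4
i=26 'a': node 4→5
i=27 'd': node 5→6  ** P0@[22:27]
i=28 'b': node 6→13 (via fail)  ** P3@[28:28]
i=29 'b': node 13→18  ** P3@[29:29]
i=30 'd': node 18→19  ** P5@[28:30]
i=31 'c': node 19→1 (via fail)
i=32 'b': node 1→2  ** P3@[32:32],P4@[31:32]
i=33 'c': node 2→3
i=34 'd': node 3→4
i=35 'a': node 4→5
i=36 'd': node 5→6  ** P0@[31:36]
i=37 'a': node 6→7 (via fail)
i=38 'a': node 7→8
i=39 'a': node 8→8 (via fail)
i=40 'c': node 8→9

Matches: [[1,3],[1,4],[5,6],[7,3],[14,1],[17,3],[18,3],[19,5],[23,3],[23,4],[27,0],[28,3],[29,3],[30,5],[32,3],[32,4],[36,0]]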